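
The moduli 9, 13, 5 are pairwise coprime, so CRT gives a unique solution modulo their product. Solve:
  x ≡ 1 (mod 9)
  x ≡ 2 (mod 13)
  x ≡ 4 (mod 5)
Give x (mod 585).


Moduli 9, 13, 5 are pairwise coprime; by CRT there is a unique solution modulo M = 9 · 13 · 5 = 585.
Solve pairwise, accumulating the modulus:
  Start with x ≡ 1 (mod 9).
  Combine with x ≡ 2 (mod 13): since gcd(9, 13) = 1, we get a unique residue mod 117.
    Write x = 1 + 9·t and substitute into x ≡ 2 (mod 13): 9·t ≡ 2 − 1 = 1 (mod 13).
    The inverse of 9 mod 13 is 3 (since 9·3 = 27 = 2·13 + 1), so t ≡ 3·1 = 3 ≡ 3 (mod 13).
    Then x = 1 + 9·3 = 28, valid modulo lcm(9, 13) = 117: x ≡ 28 (mod 117).
  Combine with x ≡ 4 (mod 5): since gcd(117, 5) = 1, we get a unique residue mod 585.
    Write x = 28 + 117·t and substitute into x ≡ 4 (mod 5): 117·t ≡ 4 − 28 = -24 (mod 5).
    Reduce coefficients mod 5: 2·t ≡ 1 (mod 5).
    The inverse of 2 mod 5 is 3 (since 2·3 = 6 = 1·5 + 1), so t ≡ 3·1 = 3 ≡ 3 (mod 5).
    Then x = 28 + 117·3 = 379, valid modulo lcm(117, 5) = 585: x ≡ 379 (mod 585).
Verify: 379 mod 9 = 1 ✓, 379 mod 13 = 2 ✓, 379 mod 5 = 4 ✓.

x ≡ 379 (mod 585).


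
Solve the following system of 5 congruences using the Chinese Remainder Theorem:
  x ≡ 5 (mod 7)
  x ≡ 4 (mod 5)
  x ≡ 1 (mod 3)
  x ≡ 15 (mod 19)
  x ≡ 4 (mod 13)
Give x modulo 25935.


Product of moduli M = 7 · 5 · 3 · 19 · 13 = 25935.
Merge one congruence at a time:
  Start: x ≡ 5 (mod 7).
  Combine with x ≡ 4 (mod 5); new modulus lcm = 35.
    Write x = 5 + 7·t and substitute into x ≡ 4 (mod 5): 7·t ≡ 4 − 5 = -1 (mod 5).
    Reduce coefficients mod 5: 2·t ≡ 4 (mod 5).
    The inverse of 2 mod 5 is 3 (since 2·3 = 6 = 1·5 + 1), so t ≡ 3·4 = 12 ≡ 2 (mod 5).
    Then x = 5 + 7·2 = 19, valid modulo lcm(7, 5) = 35: x ≡ 19 (mod 35).
  Combine with x ≡ 1 (mod 3); new modulus lcm = 105.
    Write x = 19 + 35·t and substitute into x ≡ 1 (mod 3): 35·t ≡ 1 − 19 = -18 (mod 3).
    Reduce coefficients mod 3: 2·t ≡ 0 (mod 3).
    The inverse of 2 mod 3 is 2 (since 2·2 = 4 = 1·3 + 1), so t ≡ 2·0 = 0 ≡ 0 (mod 3).
    Then x = 19 + 35·0 = 19, valid modulo lcm(35, 3) = 105: x ≡ 19 (mod 105).
  Combine with x ≡ 15 (mod 19); new modulus lcm = 1995.
    Write x = 19 + 105·t and substitute into x ≡ 15 (mod 19): 105·t ≡ 15 − 19 = -4 (mod 19).
    Reduce coefficients mod 19: 10·t ≡ 15 (mod 19).
    The inverse of 10 mod 19 is 2 (since 10·2 = 20 = 1·19 + 1), so t ≡ 2·15 = 30 ≡ 11 (mod 19).
    Then x = 19 + 105·11 = 1174, valid modulo lcm(105, 19) = 1995: x ≡ 1174 (mod 1995).
  Combine with x ≡ 4 (mod 13); new modulus lcm = 25935.
    Write x = 1174 + 1995·t and substitute into x ≡ 4 (mod 13): 1995·t ≡ 4 − 1174 = -1170 (mod 13).
    Reduce coefficients mod 13: 6·t ≡ 0 (mod 13).
    The inverse of 6 mod 13 is 11 (since 6·11 = 66 = 5·13 + 1), so t ≡ 11·0 = 0 ≡ 0 (mod 13).
    Then x = 1174 + 1995·0 = 1174, valid modulo lcm(1995, 13) = 25935: x ≡ 1174 (mod 25935).
Verify against each original: 1174 mod 7 = 5, 1174 mod 5 = 4, 1174 mod 3 = 1, 1174 mod 19 = 15, 1174 mod 13 = 4.

x ≡ 1174 (mod 25935).


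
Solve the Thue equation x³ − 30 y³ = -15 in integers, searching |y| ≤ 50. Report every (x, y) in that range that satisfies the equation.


The equation is x³ - 30y³ = -15. For fixed y, x³ = 30·y³ − 15, so a solution requires the RHS to be a perfect cube.
Strategy: iterate y from -50 to 50, compute RHS = 30·y³ − 15, and check whether it is a (positive or negative) perfect cube.
Check small values of y:
  y = 0: RHS = -15 is not a perfect cube.
  y = 1: RHS = 15 is not a perfect cube.
  y = -1: RHS = -45 is not a perfect cube.
  y = 2: RHS = 225 is not a perfect cube.
  y = -2: RHS = -255 is not a perfect cube.
  y = 3: RHS = 795 is not a perfect cube.
  y = -3: RHS = -825 is not a perfect cube.
Continuing the search up to |y| = 50 finds no solutions either.
No (x, y) in the scanned range satisfies the equation.

No integer solutions with |y| ≤ 50.


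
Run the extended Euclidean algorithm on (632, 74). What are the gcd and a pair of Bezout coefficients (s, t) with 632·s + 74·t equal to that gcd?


Euclidean algorithm on (632, 74) — divide until remainder is 0:
  632 = 8 · 74 + 40
  74 = 1 · 40 + 34
  40 = 1 · 34 + 6
  34 = 5 · 6 + 4
  6 = 1 · 4 + 2
  4 = 2 · 2 + 0
gcd(632, 74) = 2.
Track Bezout coefficients alongside the remainders: start with r₀ = 632 = a·1 + b·0 (s = 1, t = 0) and r₁ = 74 = a·0 + b·1 (s = 0, t = 1); each new remainder r_{k+1} = r_{k-1} − q_k·r_k inherits s_{k+1} = s_{k-1} − q_k·s_k, t_{k+1} = t_{k-1} − q_k·t_k, so r_k = a·s_k + b·t_k at every step:
  q = 8: r = 40, s = 1 − 8·0 = 1, t = 0 − 8·1 = -8  (check: 632·1 + 74·(-8) = 40)
  q = 1: r = 34, s = 0 − 1·1 = -1, t = 1 − 1·(-8) = 9  (check: 632·(-1) + 74·9 = 34)
  q = 1: r = 6, s = 1 − 1·(-1) = 2, t = -8 − 1·9 = -17  (check: 632·2 + 74·(-17) = 6)
  q = 5: r = 4, s = -1 − 5·2 = -11, t = 9 − 5·(-17) = 94  (check: 632·(-11) + 74·94 = 4)
  q = 1: r = 2, s = 2 − 1·(-11) = 13, t = -17 − 1·94 = -111  (check: 632·13 + 74·(-111) = 2)
The row with r = 2 (the gcd) gives the Bezout coefficients s = 13, t = -111.
Result: 632 · (13) + 74 · (-111) = 2.

gcd(632, 74) = 2; s = 13, t = -111 (check: 632·13 + 74·(-111) = 2).


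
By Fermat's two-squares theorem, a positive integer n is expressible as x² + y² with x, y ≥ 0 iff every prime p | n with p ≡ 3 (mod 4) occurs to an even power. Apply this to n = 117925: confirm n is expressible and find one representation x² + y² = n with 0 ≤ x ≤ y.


Step 1: Factor n = 117925 = 5^2 · 53 · 89.
Step 2: Check the mod-4 condition on each prime factor: 5 ≡ 1 (mod 4), exponent 2; 53 ≡ 1 (mod 4), exponent 1; 89 ≡ 1 (mod 4), exponent 1.
All primes ≡ 3 (mod 4) appear to even exponent (or don't appear), so by the two-squares theorem n IS expressible as a sum of two squares.
Step 3: Build a representation. Group n = k² · m with k = 5 and m = 53 · 89 = 4717 (a product of primes ≡ 1 (mod 4)); a representation of m scales to one of n via (k·x)² + (k·y)² = k²(x² + y²). Each prime p ≡ 1 (mod 4) is itself a sum of two squares; find a² by testing p − a² for a perfect square:
  53: 53 − 1² = 52, 53 − 2² = 49 = 7² ⇒ 53 = 2² + 7².
  89: 89 − 1² = 88, 89 − 2² = 85, 89 − 3² = 80, 89 − 4² = 73, 89 − 5² = 64 = 8² ⇒ 89 = 5² + 8².
  Combine using the Brahmagupta–Fibonacci identity (a² + b²)(c² + d²) = (ac − bd)² + (ad + bc)² = (ac + bd)² + (ad − bc)²:
  53 · 89 = 4717: from (2² + 7²)(5² + 8²), take (2·5 − 7·8, 2·8 + 7·5) = (10 − 56, 16 + 35) = (-46, 51); dropping signs (only squares matter) gives (46, 51); check 46² + 51² = 2116 + 2601 = 4717 ✓.
  Scale by k = 5: (5·46, 5·51) = (230, 255).
Step 4: Order so x ≤ y and verify: 230² + 255² = 52900 + 65025 = 117925 = n. ✓

n = 117925 = 230² + 255² (one valid representation with x ≤ y).


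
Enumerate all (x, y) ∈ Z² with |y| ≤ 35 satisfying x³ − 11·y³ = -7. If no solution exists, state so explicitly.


The equation is x³ - 11y³ = -7. For fixed y, x³ = 11·y³ − 7, so a solution requires the RHS to be a perfect cube.
Strategy: iterate y from -35 to 35, compute RHS = 11·y³ − 7, and check whether it is a (positive or negative) perfect cube.
Check small values of y:
  y = 0: RHS = -7 is not a perfect cube.
  y = 1: RHS = 4 is not a perfect cube.
  y = -1: RHS = -18 is not a perfect cube.
  y = 2: RHS = 81 is not a perfect cube.
  y = -2: RHS = -95 is not a perfect cube.
  y = 3: RHS = 290 is not a perfect cube.
  y = -3: RHS = -304 is not a perfect cube.
Continuing the search up to |y| = 35 finds no solutions either.
No (x, y) in the scanned range satisfies the equation.

No integer solutions with |y| ≤ 35.


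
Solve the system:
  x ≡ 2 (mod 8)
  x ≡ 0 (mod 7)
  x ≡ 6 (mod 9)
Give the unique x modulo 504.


Moduli 8, 7, 9 are pairwise coprime; by CRT there is a unique solution modulo M = 8 · 7 · 9 = 504.
Solve pairwise, accumulating the modulus:
  Start with x ≡ 2 (mod 8).
  Combine with x ≡ 0 (mod 7): since gcd(8, 7) = 1, we get a unique residue mod 56.
    Write x = 2 + 8·t and substitute into x ≡ 0 (mod 7): 8·t ≡ 0 − 2 = -2 (mod 7).
    Reduce coefficients mod 7: 1·t ≡ 5 (mod 7).
    So t ≡ 5 (mod 7).
    Then x = 2 + 8·5 = 42, valid modulo lcm(8, 7) = 56: x ≡ 42 (mod 56).
  Combine with x ≡ 6 (mod 9): since gcd(56, 9) = 1, we get a unique residue mod 504.
    Write x = 42 + 56·t and substitute into x ≡ 6 (mod 9): 56·t ≡ 6 − 42 = -36 (mod 9).
    Reduce coefficients mod 9: 2·t ≡ 0 (mod 9).
    The inverse of 2 mod 9 is 5 (since 2·5 = 10 = 1·9 + 1), so t ≡ 5·0 = 0 ≡ 0 (mod 9).
    Then x = 42 + 56·0 = 42, valid modulo lcm(56, 9) = 504: x ≡ 42 (mod 504).
Verify: 42 mod 8 = 2 ✓, 42 mod 7 = 0 ✓, 42 mod 9 = 6 ✓.

x ≡ 42 (mod 504).


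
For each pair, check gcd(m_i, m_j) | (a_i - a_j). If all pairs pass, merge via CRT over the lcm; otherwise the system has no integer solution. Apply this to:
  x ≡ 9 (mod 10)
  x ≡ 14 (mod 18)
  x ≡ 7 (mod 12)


Moduli 10, 18, 12 are not pairwise coprime, so CRT works modulo lcm(m_i) when all pairwise compatibility conditions hold.
Pairwise compatibility: gcd(m_i, m_j) must divide a_i - a_j for every pair.
Merge one congruence at a time:
  Start: x ≡ 9 (mod 10).
  Combine with x ≡ 14 (mod 18): gcd(10, 18) = 2, and 14 - 9 = 5 is NOT divisible by 2.
    ⇒ system is inconsistent (no integer solution).

No solution (the system is inconsistent).


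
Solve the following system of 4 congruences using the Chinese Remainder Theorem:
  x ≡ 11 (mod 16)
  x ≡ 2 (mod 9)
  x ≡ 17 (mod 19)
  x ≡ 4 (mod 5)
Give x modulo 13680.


Product of moduli M = 16 · 9 · 19 · 5 = 13680.
Merge one congruence at a time:
  Start: x ≡ 11 (mod 16).
  Combine with x ≡ 2 (mod 9); new modulus lcm = 144.
    Write x = 11 + 16·t and substitute into x ≡ 2 (mod 9): 16·t ≡ 2 − 11 = -9 (mod 9).
    Reduce coefficients mod 9: 7·t ≡ 0 (mod 9).
    The inverse of 7 mod 9 is 4 (since 7·4 = 28 = 3·9 + 1), so t ≡ 4·0 = 0 ≡ 0 (mod 9).
    Then x = 11 + 16·0 = 11, valid modulo lcm(16, 9) = 144: x ≡ 11 (mod 144).
  Combine with x ≡ 17 (mod 19); new modulus lcm = 2736.
    Write x = 11 + 144·t and substitute into x ≡ 17 (mod 19): 144·t ≡ 17 − 11 = 6 (mod 19).
    Reduce coefficients mod 19: 11·t ≡ 6 (mod 19).
    The inverse of 11 mod 19 is 7 (since 11·7 = 77 = 4·19 + 1), so t ≡ 7·6 = 42 ≡ 4 (mod 19).
    Then x = 11 + 144·4 = 587, valid modulo lcm(144, 19) = 2736: x ≡ 587 (mod 2736).
  Combine with x ≡ 4 (mod 5); new modulus lcm = 13680.
    Write x = 587 + 2736·t and substitute into x ≡ 4 (mod 5): 2736·t ≡ 4 − 587 = -583 (mod 5).
    Reduce coefficients mod 5: 1·t ≡ 2 (mod 5).
    So t ≡ 2 (mod 5).
    Then x = 587 + 2736·2 = 6059, valid modulo lcm(2736, 5) = 13680: x ≡ 6059 (mod 13680).
Verify against each original: 6059 mod 16 = 11, 6059 mod 9 = 2, 6059 mod 19 = 17, 6059 mod 5 = 4.

x ≡ 6059 (mod 13680).


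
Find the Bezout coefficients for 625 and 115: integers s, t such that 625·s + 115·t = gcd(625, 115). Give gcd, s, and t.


Euclidean algorithm on (625, 115) — divide until remainder is 0:
  625 = 5 · 115 + 50
  115 = 2 · 50 + 15
  50 = 3 · 15 + 5
  15 = 3 · 5 + 0
gcd(625, 115) = 5.
Track Bezout coefficients alongside the remainders: start with r₀ = 625 = a·1 + b·0 (s = 1, t = 0) and r₁ = 115 = a·0 + b·1 (s = 0, t = 1); each new remainder r_{k+1} = r_{k-1} − q_k·r_k inherits s_{k+1} = s_{k-1} − q_k·s_k, t_{k+1} = t_{k-1} − q_k·t_k, so r_k = a·s_k + b·t_k at every step:
  q = 5: r = 50, s = 1 − 5·0 = 1, t = 0 − 5·1 = -5  (check: 625·1 + 115·(-5) = 50)
  q = 2: r = 15, s = 0 − 2·1 = -2, t = 1 − 2·(-5) = 11  (check: 625·(-2) + 115·11 = 15)
  q = 3: r = 5, s = 1 − 3·(-2) = 7, t = -5 − 3·11 = -38  (check: 625·7 + 115·(-38) = 5)
The row with r = 5 (the gcd) gives the Bezout coefficients s = 7, t = -38.
Result: 625 · (7) + 115 · (-38) = 5.

gcd(625, 115) = 5; s = 7, t = -38 (check: 625·7 + 115·(-38) = 5).


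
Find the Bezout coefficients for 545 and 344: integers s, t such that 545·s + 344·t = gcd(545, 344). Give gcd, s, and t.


Euclidean algorithm on (545, 344) — divide until remainder is 0:
  545 = 1 · 344 + 201
  344 = 1 · 201 + 143
  201 = 1 · 143 + 58
  143 = 2 · 58 + 27
  58 = 2 · 27 + 4
  27 = 6 · 4 + 3
  4 = 1 · 3 + 1
  3 = 3 · 1 + 0
gcd(545, 344) = 1.
Track Bezout coefficients alongside the remainders: start with r₀ = 545 = a·1 + b·0 (s = 1, t = 0) and r₁ = 344 = a·0 + b·1 (s = 0, t = 1); each new remainder r_{k+1} = r_{k-1} − q_k·r_k inherits s_{k+1} = s_{k-1} − q_k·s_k, t_{k+1} = t_{k-1} − q_k·t_k, so r_k = a·s_k + b·t_k at every step:
  q = 1: r = 201, s = 1 − 1·0 = 1, t = 0 − 1·1 = -1  (check: 545·1 + 344·(-1) = 201)
  q = 1: r = 143, s = 0 − 1·1 = -1, t = 1 − 1·(-1) = 2  (check: 545·(-1) + 344·2 = 143)
  q = 1: r = 58, s = 1 − 1·(-1) = 2, t = -1 − 1·2 = -3  (check: 545·2 + 344·(-3) = 58)
  q = 2: r = 27, s = -1 − 2·2 = -5, t = 2 − 2·(-3) = 8  (check: 545·(-5) + 344·8 = 27)
  q = 2: r = 4, s = 2 − 2·(-5) = 12, t = -3 − 2·8 = -19  (check: 545·12 + 344·(-19) = 4)
  q = 6: r = 3, s = -5 − 6·12 = -77, t = 8 − 6·(-19) = 122  (check: 545·(-77) + 344·122 = 3)
  q = 1: r = 1, s = 12 − 1·(-77) = 89, t = -19 − 1·122 = -141  (check: 545·89 + 344·(-141) = 1)
The row with r = 1 (the gcd) gives the Bezout coefficients s = 89, t = -141.
Result: 545 · (89) + 344 · (-141) = 1.

gcd(545, 344) = 1; s = 89, t = -141 (check: 545·89 + 344·(-141) = 1).


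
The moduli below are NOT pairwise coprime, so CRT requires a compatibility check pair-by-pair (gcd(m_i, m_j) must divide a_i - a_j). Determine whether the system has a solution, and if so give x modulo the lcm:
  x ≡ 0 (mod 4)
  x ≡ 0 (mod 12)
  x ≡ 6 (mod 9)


Moduli 4, 12, 9 are not pairwise coprime, so CRT works modulo lcm(m_i) when all pairwise compatibility conditions hold.
Pairwise compatibility: gcd(m_i, m_j) must divide a_i - a_j for every pair.
Merge one congruence at a time:
  Start: x ≡ 0 (mod 4).
  Combine with x ≡ 0 (mod 12): gcd(4, 12) = 4; 0 - 0 = 0, which IS divisible by 4, so compatible.
    Write x = 0 + 4·t and substitute into x ≡ 0 (mod 12): 4·t ≡ 0 − 0 = 0 (mod 12).
    Divide the congruence (and modulus) by g = 4: 1·t ≡ 0 (mod 3).
    So t ≡ 0 (mod 3).
    Then x = 0 + 4·0 = 0, valid modulo lcm(4, 12) = 12: x ≡ 0 (mod 12).
  Combine with x ≡ 6 (mod 9): gcd(12, 9) = 3; 6 - 0 = 6, which IS divisible by 3, so compatible.
    Write x = 0 + 12·t and substitute into x ≡ 6 (mod 9): 12·t ≡ 6 − 0 = 6 (mod 9).
    Divide the congruence (and modulus) by g = 3: 4·t ≡ 2 (mod 3).
    Reduce coefficients mod 3: 1·t ≡ 2 (mod 3).
    So t ≡ 2 (mod 3).
    Then x = 0 + 12·2 = 24, valid modulo lcm(12, 9) = 36: x ≡ 24 (mod 36).
Verify: 24 mod 4 = 0, 24 mod 12 = 0, 24 mod 9 = 6.

x ≡ 24 (mod 36).


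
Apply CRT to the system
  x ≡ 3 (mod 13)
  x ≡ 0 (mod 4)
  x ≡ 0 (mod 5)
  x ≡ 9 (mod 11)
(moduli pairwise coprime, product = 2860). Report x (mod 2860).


Product of moduli M = 13 · 4 · 5 · 11 = 2860.
Merge one congruence at a time:
  Start: x ≡ 3 (mod 13).
  Combine with x ≡ 0 (mod 4); new modulus lcm = 52.
    Write x = 3 + 13·t and substitute into x ≡ 0 (mod 4): 13·t ≡ 0 − 3 = -3 (mod 4).
    Reduce coefficients mod 4: 1·t ≡ 1 (mod 4).
    So t ≡ 1 (mod 4).
    Then x = 3 + 13·1 = 16, valid modulo lcm(13, 4) = 52: x ≡ 16 (mod 52).
  Combine with x ≡ 0 (mod 5); new modulus lcm = 260.
    Write x = 16 + 52·t and substitute into x ≡ 0 (mod 5): 52·t ≡ 0 − 16 = -16 (mod 5).
    Reduce coefficients mod 5: 2·t ≡ 4 (mod 5).
    The inverse of 2 mod 5 is 3 (since 2·3 = 6 = 1·5 + 1), so t ≡ 3·4 = 12 ≡ 2 (mod 5).
    Then x = 16 + 52·2 = 120, valid modulo lcm(52, 5) = 260: x ≡ 120 (mod 260).
  Combine with x ≡ 9 (mod 11); new modulus lcm = 2860.
    Write x = 120 + 260·t and substitute into x ≡ 9 (mod 11): 260·t ≡ 9 − 120 = -111 (mod 11).
    Reduce coefficients mod 11: 7·t ≡ 10 (mod 11).
    The inverse of 7 mod 11 is 8 (since 7·8 = 56 = 5·11 + 1), so t ≡ 8·10 = 80 ≡ 3 (mod 11).
    Then x = 120 + 260·3 = 900, valid modulo lcm(260, 11) = 2860: x ≡ 900 (mod 2860).
Verify against each original: 900 mod 13 = 3, 900 mod 4 = 0, 900 mod 5 = 0, 900 mod 11 = 9.

x ≡ 900 (mod 2860).


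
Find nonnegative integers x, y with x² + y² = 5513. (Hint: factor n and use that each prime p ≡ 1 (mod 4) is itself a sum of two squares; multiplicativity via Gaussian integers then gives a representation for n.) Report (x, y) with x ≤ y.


Step 1: Factor n = 5513 = 37 · 149.
Step 2: Check the mod-4 condition on each prime factor: 37 ≡ 1 (mod 4), exponent 1; 149 ≡ 1 (mod 4), exponent 1.
All primes ≡ 3 (mod 4) appear to even exponent (or don't appear), so by the two-squares theorem n IS expressible as a sum of two squares.
Step 3: Build a representation. Here n = 37 · 149 is a product of primes ≡ 1 (mod 4). Each prime p ≡ 1 (mod 4) is itself a sum of two squares; find a² by testing p − a² for a perfect square:
  37: 37 − 1² = 36 = 6² ⇒ 37 = 1² + 6².
  149: 149 − 1² = 148, 149 − 2² = 145, 149 − 3² = 140, 149 − 4² = 133, 149 − 5² = 124, 149 − 6² = 113, 149 − 7² = 100 = 10² ⇒ 149 = 7² + 10².
  Combine using the Brahmagupta–Fibonacci identity (a² + b²)(c² + d²) = (ac − bd)² + (ad + bc)² = (ac + bd)² + (ad − bc)²:
  37 · 149 = 5513: from (1² + 6²)(7² + 10²), take (1·7 − 6·10, 1·10 + 6·7) = (7 − 60, 10 + 42) = (-53, 52); dropping signs (only squares matter) gives (53, 52); check 53² + 52² = 2809 + 2704 = 5513 ✓.
Step 4: Order so x ≤ y and verify: 52² + 53² = 2704 + 2809 = 5513 = n. ✓

n = 5513 = 52² + 53² (one valid representation with x ≤ y).


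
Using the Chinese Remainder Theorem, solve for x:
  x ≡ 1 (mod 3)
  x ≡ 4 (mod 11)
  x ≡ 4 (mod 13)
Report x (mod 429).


Moduli 3, 11, 13 are pairwise coprime; by CRT there is a unique solution modulo M = 3 · 11 · 13 = 429.
Solve pairwise, accumulating the modulus:
  Start with x ≡ 1 (mod 3).
  Combine with x ≡ 4 (mod 11): since gcd(3, 11) = 1, we get a unique residue mod 33.
    Write x = 1 + 3·t and substitute into x ≡ 4 (mod 11): 3·t ≡ 4 − 1 = 3 (mod 11).
    The inverse of 3 mod 11 is 4 (since 3·4 = 12 = 1·11 + 1), so t ≡ 4·3 = 12 ≡ 1 (mod 11).
    Then x = 1 + 3·1 = 4, valid modulo lcm(3, 11) = 33: x ≡ 4 (mod 33).
  Combine with x ≡ 4 (mod 13): since gcd(33, 13) = 1, we get a unique residue mod 429.
    Write x = 4 + 33·t and substitute into x ≡ 4 (mod 13): 33·t ≡ 4 − 4 = 0 (mod 13).
    Reduce coefficients mod 13: 7·t ≡ 0 (mod 13).
    The inverse of 7 mod 13 is 2 (since 7·2 = 14 = 1·13 + 1), so t ≡ 2·0 = 0 ≡ 0 (mod 13).
    Then x = 4 + 33·0 = 4, valid modulo lcm(33, 13) = 429: x ≡ 4 (mod 429).
Verify: 4 mod 3 = 1 ✓, 4 mod 11 = 4 ✓, 4 mod 13 = 4 ✓.

x ≡ 4 (mod 429).


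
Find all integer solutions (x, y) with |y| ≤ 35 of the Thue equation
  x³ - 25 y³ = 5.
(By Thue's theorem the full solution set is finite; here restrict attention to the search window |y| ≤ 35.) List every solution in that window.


The equation is x³ - 25y³ = 5. For fixed y, x³ = 25·y³ + 5, so a solution requires the RHS to be a perfect cube.
Strategy: iterate y from -35 to 35, compute RHS = 25·y³ + 5, and check whether it is a (positive or negative) perfect cube.
Check small values of y:
  y = 0: RHS = 5 is not a perfect cube.
  y = 1: RHS = 30 is not a perfect cube.
  y = -1: RHS = -20 is not a perfect cube.
  y = 2: RHS = 205 is not a perfect cube.
  y = -2: RHS = -195 is not a perfect cube.
  y = 3: RHS = 680 is not a perfect cube.
  y = -3: RHS = -670 is not a perfect cube.
Continuing the search up to |y| = 35 finds no solutions either.
No (x, y) in the scanned range satisfies the equation.

No integer solutions with |y| ≤ 35.


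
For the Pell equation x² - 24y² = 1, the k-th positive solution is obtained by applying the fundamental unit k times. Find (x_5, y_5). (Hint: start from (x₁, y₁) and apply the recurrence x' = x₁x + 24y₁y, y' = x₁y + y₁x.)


Step 1: Find the fundamental solution (x₁, y₁) of x² - 24y² = 1.
  Expand √24 as a continued fraction. a₀ = ⌊√24⌋ = 4; iterate m_{k+1} = d_k·a_k − m_k, d_{k+1} = (24 − m_{k+1}²)/d_k, a_{k+1} = ⌊(a₀ + m_{k+1})/d_{k+1}⌋ (starting m₀ = 0, d₀ = 1), with convergents p_k = a_k·p_{k-1} + p_{k-2}, q_k = a_k·q_{k-1} + q_{k-2} (p₋₁ = 1, q₋₁ = 0):
  k = 0: a₀ = 4; p₀/q₀ = 4/1; p₀² − 24·q₀² = 16 − 24 = -8.
  k = 1: m = 4, d = 8, a = ⌊(4 + 4)/8⌋ = 1; p/q = (1·4 + 1)/(1·1 + 0) = 5/1; p² − 24·q² = 25 − 24 = 1.
  The first convergent with p² − 24·q² = 1 gives the fundamental solution (x₁, y₁) = (5, 1).
Step 2: Apply the recurrence (x_{n+1}, y_{n+1}) = (x₁x_n + 24y₁y_n, x₁y_n + y₁x_n) repeatedly.
  From (x_1, y_1) = (5, 1): x_2 = 5·5 + 24·1·1 = 49; y_2 = 5·1 + 1·5 = 10.
  From (x_2, y_2) = (49, 10): x_3 = 5·49 + 24·1·10 = 485; y_3 = 5·10 + 1·49 = 99.
  From (x_3, y_3) = (485, 99): x_4 = 5·485 + 24·1·99 = 4801; y_4 = 5·99 + 1·485 = 980.
  From (x_4, y_4) = (4801, 980): x_5 = 5·4801 + 24·1·980 = 47525; y_5 = 5·980 + 1·4801 = 9701.
Step 3: Verify x_5² - 24·y_5² = 2258625625 - 2258625624 = 1 (should be 1). ✓

(x_1, y_1) = (5, 1); (x_5, y_5) = (47525, 9701).


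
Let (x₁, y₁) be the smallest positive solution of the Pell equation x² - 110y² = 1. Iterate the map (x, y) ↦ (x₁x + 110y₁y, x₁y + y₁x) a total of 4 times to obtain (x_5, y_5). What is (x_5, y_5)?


Step 1: Find the fundamental solution (x₁, y₁) of x² - 110y² = 1.
  Expand √110 as a continued fraction. a₀ = ⌊√110⌋ = 10; iterate m_{k+1} = d_k·a_k − m_k, d_{k+1} = (110 − m_{k+1}²)/d_k, a_{k+1} = ⌊(a₀ + m_{k+1})/d_{k+1}⌋ (starting m₀ = 0, d₀ = 1), with convergents p_k = a_k·p_{k-1} + p_{k-2}, q_k = a_k·q_{k-1} + q_{k-2} (p₋₁ = 1, q₋₁ = 0):
  k = 0: a₀ = 10; p₀/q₀ = 10/1; p₀² − 110·q₀² = 100 − 110 = -10.
  k = 1: m = 10, d = 10, a = ⌊(10 + 10)/10⌋ = 2; p/q = (2·10 + 1)/(2·1 + 0) = 21/2; p² − 110·q² = 441 − 440 = 1.
  The first convergent with p² − 110·q² = 1 gives the fundamental solution (x₁, y₁) = (21, 2).
Step 2: Apply the recurrence (x_{n+1}, y_{n+1}) = (x₁x_n + 110y₁y_n, x₁y_n + y₁x_n) repeatedly.
  From (x_1, y_1) = (21, 2): x_2 = 21·21 + 110·2·2 = 881; y_2 = 21·2 + 2·21 = 84.
  From (x_2, y_2) = (881, 84): x_3 = 21·881 + 110·2·84 = 36981; y_3 = 21·84 + 2·881 = 3526.
  From (x_3, y_3) = (36981, 3526): x_4 = 21·36981 + 110·2·3526 = 1552321; y_4 = 21·3526 + 2·36981 = 148008.
  From (x_4, y_4) = (1552321, 148008): x_5 = 21·1552321 + 110·2·148008 = 65160501; y_5 = 21·148008 + 2·1552321 = 6212810.
Step 3: Verify x_5² - 110·y_5² = 4245890890571001 - 4245890890571000 = 1 (should be 1). ✓

(x_1, y_1) = (21, 2); (x_5, y_5) = (65160501, 6212810).


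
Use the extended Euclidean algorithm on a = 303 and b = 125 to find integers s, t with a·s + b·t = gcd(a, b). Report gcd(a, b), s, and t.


Euclidean algorithm on (303, 125) — divide until remainder is 0:
  303 = 2 · 125 + 53
  125 = 2 · 53 + 19
  53 = 2 · 19 + 15
  19 = 1 · 15 + 4
  15 = 3 · 4 + 3
  4 = 1 · 3 + 1
  3 = 3 · 1 + 0
gcd(303, 125) = 1.
Track Bezout coefficients alongside the remainders: start with r₀ = 303 = a·1 + b·0 (s = 1, t = 0) and r₁ = 125 = a·0 + b·1 (s = 0, t = 1); each new remainder r_{k+1} = r_{k-1} − q_k·r_k inherits s_{k+1} = s_{k-1} − q_k·s_k, t_{k+1} = t_{k-1} − q_k·t_k, so r_k = a·s_k + b·t_k at every step:
  q = 2: r = 53, s = 1 − 2·0 = 1, t = 0 − 2·1 = -2  (check: 303·1 + 125·(-2) = 53)
  q = 2: r = 19, s = 0 − 2·1 = -2, t = 1 − 2·(-2) = 5  (check: 303·(-2) + 125·5 = 19)
  q = 2: r = 15, s = 1 − 2·(-2) = 5, t = -2 − 2·5 = -12  (check: 303·5 + 125·(-12) = 15)
  q = 1: r = 4, s = -2 − 1·5 = -7, t = 5 − 1·(-12) = 17  (check: 303·(-7) + 125·17 = 4)
  q = 3: r = 3, s = 5 − 3·(-7) = 26, t = -12 − 3·17 = -63  (check: 303·26 + 125·(-63) = 3)
  q = 1: r = 1, s = -7 − 1·26 = -33, t = 17 − 1·(-63) = 80  (check: 303·(-33) + 125·80 = 1)
The row with r = 1 (the gcd) gives the Bezout coefficients s = -33, t = 80.
Result: 303 · (-33) + 125 · (80) = 1.

gcd(303, 125) = 1; s = -33, t = 80 (check: 303·(-33) + 125·80 = 1).


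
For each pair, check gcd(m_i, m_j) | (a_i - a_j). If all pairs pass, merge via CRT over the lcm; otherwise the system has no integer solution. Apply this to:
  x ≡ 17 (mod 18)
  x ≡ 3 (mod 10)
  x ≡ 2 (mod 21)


Moduli 18, 10, 21 are not pairwise coprime, so CRT works modulo lcm(m_i) when all pairwise compatibility conditions hold.
Pairwise compatibility: gcd(m_i, m_j) must divide a_i - a_j for every pair.
Merge one congruence at a time:
  Start: x ≡ 17 (mod 18).
  Combine with x ≡ 3 (mod 10): gcd(18, 10) = 2; 3 - 17 = -14, which IS divisible by 2, so compatible.
    Write x = 17 + 18·t and substitute into x ≡ 3 (mod 10): 18·t ≡ 3 − 17 = -14 (mod 10).
    Divide the congruence (and modulus) by g = 2: 9·t ≡ -7 (mod 5).
    Reduce coefficients mod 5: 4·t ≡ 3 (mod 5).
    The inverse of 4 mod 5 is 4 (since 4·4 = 16 = 3·5 + 1), so t ≡ 4·3 = 12 ≡ 2 (mod 5).
    Then x = 17 + 18·2 = 53, valid modulo lcm(18, 10) = 90: x ≡ 53 (mod 90).
  Combine with x ≡ 2 (mod 21): gcd(90, 21) = 3; 2 - 53 = -51, which IS divisible by 3, so compatible.
    Write x = 53 + 90·t and substitute into x ≡ 2 (mod 21): 90·t ≡ 2 − 53 = -51 (mod 21).
    Divide the congruence (and modulus) by g = 3: 30·t ≡ -17 (mod 7).
    Reduce coefficients mod 7: 2·t ≡ 4 (mod 7).
    The inverse of 2 mod 7 is 4 (since 2·4 = 8 = 1·7 + 1), so t ≡ 4·4 = 16 ≡ 2 (mod 7).
    Then x = 53 + 90·2 = 233, valid modulo lcm(90, 21) = 630: x ≡ 233 (mod 630).
Verify: 233 mod 18 = 17, 233 mod 10 = 3, 233 mod 21 = 2.

x ≡ 233 (mod 630).


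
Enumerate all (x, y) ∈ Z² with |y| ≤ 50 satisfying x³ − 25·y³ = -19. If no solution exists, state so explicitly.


The equation is x³ - 25y³ = -19. For fixed y, x³ = 25·y³ − 19, so a solution requires the RHS to be a perfect cube.
Strategy: iterate y from -50 to 50, compute RHS = 25·y³ − 19, and check whether it is a (positive or negative) perfect cube.
Check small values of y:
  y = 0: RHS = -19 is not a perfect cube.
  y = 1: RHS = 6 is not a perfect cube.
  y = -1: RHS = -44 is not a perfect cube.
  y = 2: RHS = 181 is not a perfect cube.
  y = -2: RHS = -219 is not a perfect cube.
  y = 3: RHS = 656 is not a perfect cube.
  y = -3: RHS = -694 is not a perfect cube.
Continuing the search up to |y| = 50 finds no solutions either.
No (x, y) in the scanned range satisfies the equation.

No integer solutions with |y| ≤ 50.


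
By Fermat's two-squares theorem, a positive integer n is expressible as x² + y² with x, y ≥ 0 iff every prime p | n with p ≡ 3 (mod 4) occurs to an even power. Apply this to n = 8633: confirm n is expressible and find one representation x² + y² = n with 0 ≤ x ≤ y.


Step 1: Factor n = 8633 = 89 · 97.
Step 2: Check the mod-4 condition on each prime factor: 89 ≡ 1 (mod 4), exponent 1; 97 ≡ 1 (mod 4), exponent 1.
All primes ≡ 3 (mod 4) appear to even exponent (or don't appear), so by the two-squares theorem n IS expressible as a sum of two squares.
Step 3: Build a representation. Here n = 89 · 97 is a product of primes ≡ 1 (mod 4). Each prime p ≡ 1 (mod 4) is itself a sum of two squares; find a² by testing p − a² for a perfect square:
  89: 89 − 1² = 88, 89 − 2² = 85, 89 − 3² = 80, 89 − 4² = 73, 89 − 5² = 64 = 8² ⇒ 89 = 5² + 8².
  97: 97 − 1² = 96, 97 − 2² = 93, 97 − 3² = 88, 97 − 4² = 81 = 9² ⇒ 97 = 4² + 9².
  Combine using the Brahmagupta–Fibonacci identity (a² + b²)(c² + d²) = (ac − bd)² + (ad + bc)² = (ac + bd)² + (ad − bc)²:
  89 · 97 = 8633: from (5² + 8²)(4² + 9²), take (5·4 − 8·9, 5·9 + 8·4) = (20 − 72, 45 + 32) = (-52, 77); dropping signs (only squares matter) gives (52, 77); check 52² + 77² = 2704 + 5929 = 8633 ✓.
Step 4: Order so x ≤ y and verify: 52² + 77² = 2704 + 5929 = 8633 = n. ✓

n = 8633 = 52² + 77² (one valid representation with x ≤ y).


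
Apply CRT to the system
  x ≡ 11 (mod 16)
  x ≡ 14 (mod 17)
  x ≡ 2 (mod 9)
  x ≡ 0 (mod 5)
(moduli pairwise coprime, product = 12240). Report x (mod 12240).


Product of moduli M = 16 · 17 · 9 · 5 = 12240.
Merge one congruence at a time:
  Start: x ≡ 11 (mod 16).
  Combine with x ≡ 14 (mod 17); new modulus lcm = 272.
    Write x = 11 + 16·t and substitute into x ≡ 14 (mod 17): 16·t ≡ 14 − 11 = 3 (mod 17).
    The inverse of 16 mod 17 is 16 (since 16·16 = 256 = 15·17 + 1), so t ≡ 16·3 = 48 ≡ 14 (mod 17).
    Then x = 11 + 16·14 = 235, valid modulo lcm(16, 17) = 272: x ≡ 235 (mod 272).
  Combine with x ≡ 2 (mod 9); new modulus lcm = 2448.
    Write x = 235 + 272·t and substitute into x ≡ 2 (mod 9): 272·t ≡ 2 − 235 = -233 (mod 9).
    Reduce coefficients mod 9: 2·t ≡ 1 (mod 9).
    The inverse of 2 mod 9 is 5 (since 2·5 = 10 = 1·9 + 1), so t ≡ 5·1 = 5 ≡ 5 (mod 9).
    Then x = 235 + 272·5 = 1595, valid modulo lcm(272, 9) = 2448: x ≡ 1595 (mod 2448).
  Combine with x ≡ 0 (mod 5); new modulus lcm = 12240.
    Write x = 1595 + 2448·t and substitute into x ≡ 0 (mod 5): 2448·t ≡ 0 − 1595 = -1595 (mod 5).
    Reduce coefficients mod 5: 3·t ≡ 0 (mod 5).
    The inverse of 3 mod 5 is 2 (since 3·2 = 6 = 1·5 + 1), so t ≡ 2·0 = 0 ≡ 0 (mod 5).
    Then x = 1595 + 2448·0 = 1595, valid modulo lcm(2448, 5) = 12240: x ≡ 1595 (mod 12240).
Verify against each original: 1595 mod 16 = 11, 1595 mod 17 = 14, 1595 mod 9 = 2, 1595 mod 5 = 0.

x ≡ 1595 (mod 12240).


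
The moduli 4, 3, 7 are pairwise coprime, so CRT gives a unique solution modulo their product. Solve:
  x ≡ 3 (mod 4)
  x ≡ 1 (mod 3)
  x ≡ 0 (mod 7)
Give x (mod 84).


Moduli 4, 3, 7 are pairwise coprime; by CRT there is a unique solution modulo M = 4 · 3 · 7 = 84.
Solve pairwise, accumulating the modulus:
  Start with x ≡ 3 (mod 4).
  Combine with x ≡ 1 (mod 3): since gcd(4, 3) = 1, we get a unique residue mod 12.
    Write x = 3 + 4·t and substitute into x ≡ 1 (mod 3): 4·t ≡ 1 − 3 = -2 (mod 3).
    Reduce coefficients mod 3: 1·t ≡ 1 (mod 3).
    So t ≡ 1 (mod 3).
    Then x = 3 + 4·1 = 7, valid modulo lcm(4, 3) = 12: x ≡ 7 (mod 12).
  Combine with x ≡ 0 (mod 7): since gcd(12, 7) = 1, we get a unique residue mod 84.
    Write x = 7 + 12·t and substitute into x ≡ 0 (mod 7): 12·t ≡ 0 − 7 = -7 (mod 7).
    Reduce coefficients mod 7: 5·t ≡ 0 (mod 7).
    The inverse of 5 mod 7 is 3 (since 5·3 = 15 = 2·7 + 1), so t ≡ 3·0 = 0 ≡ 0 (mod 7).
    Then x = 7 + 12·0 = 7, valid modulo lcm(12, 7) = 84: x ≡ 7 (mod 84).
Verify: 7 mod 4 = 3 ✓, 7 mod 3 = 1 ✓, 7 mod 7 = 0 ✓.

x ≡ 7 (mod 84).


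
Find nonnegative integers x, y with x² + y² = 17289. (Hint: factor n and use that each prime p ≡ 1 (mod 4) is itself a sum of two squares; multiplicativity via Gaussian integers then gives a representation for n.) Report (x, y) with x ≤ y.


Step 1: Factor n = 17289 = 3^2 · 17 · 113.
Step 2: Check the mod-4 condition on each prime factor: 3 ≡ 3 (mod 4), exponent 2 (must be even); 17 ≡ 1 (mod 4), exponent 1; 113 ≡ 1 (mod 4), exponent 1.
All primes ≡ 3 (mod 4) appear to even exponent (or don't appear), so by the two-squares theorem n IS expressible as a sum of two squares.
Step 3: Build a representation. Group n = k² · m with k = 3 and m = 17 · 113 = 1921 (a product of primes ≡ 1 (mod 4)); a representation of m scales to one of n via (k·x)² + (k·y)² = k²(x² + y²). Each prime p ≡ 1 (mod 4) is itself a sum of two squares; find a² by testing p − a² for a perfect square:
  17: 17 − 1² = 16 = 4² ⇒ 17 = 1² + 4².
  113: 113 − 1² = 112, 113 − 2² = 109, 113 − 3² = 104, 113 − 4² = 97, 113 − 5² = 88, 113 − 6² = 77, 113 − 7² = 64 = 8² ⇒ 113 = 7² + 8².
  Combine using the Brahmagupta–Fibonacci identity (a² + b²)(c² + d²) = (ac − bd)² + (ad + bc)² = (ac + bd)² + (ad − bc)²:
  17 · 113 = 1921: from (1² + 4²)(7² + 8²), take (1·7 − 4·8, 1·8 + 4·7) = (7 − 32, 8 + 28) = (-25, 36); dropping signs (only squares matter) gives (25, 36); check 25² + 36² = 625 + 1296 = 1921 ✓.
  Scale by k = 3: (3·25, 3·36) = (75, 108).
Step 4: Order so x ≤ y and verify: 75² + 108² = 5625 + 11664 = 17289 = n. ✓

n = 17289 = 75² + 108² (one valid representation with x ≤ y).


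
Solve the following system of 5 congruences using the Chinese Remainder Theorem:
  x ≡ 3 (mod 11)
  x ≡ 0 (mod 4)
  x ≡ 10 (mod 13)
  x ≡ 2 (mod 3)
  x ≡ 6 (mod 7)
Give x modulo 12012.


Product of moduli M = 11 · 4 · 13 · 3 · 7 = 12012.
Merge one congruence at a time:
  Start: x ≡ 3 (mod 11).
  Combine with x ≡ 0 (mod 4); new modulus lcm = 44.
    Write x = 3 + 11·t and substitute into x ≡ 0 (mod 4): 11·t ≡ 0 − 3 = -3 (mod 4).
    Reduce coefficients mod 4: 3·t ≡ 1 (mod 4).
    The inverse of 3 mod 4 is 3 (since 3·3 = 9 = 2·4 + 1), so t ≡ 3·1 = 3 ≡ 3 (mod 4).
    Then x = 3 + 11·3 = 36, valid modulo lcm(11, 4) = 44: x ≡ 36 (mod 44).
  Combine with x ≡ 10 (mod 13); new modulus lcm = 572.
    Write x = 36 + 44·t and substitute into x ≡ 10 (mod 13): 44·t ≡ 10 − 36 = -26 (mod 13).
    Reduce coefficients mod 13: 5·t ≡ 0 (mod 13).
    The inverse of 5 mod 13 is 8 (since 5·8 = 40 = 3·13 + 1), so t ≡ 8·0 = 0 ≡ 0 (mod 13).
    Then x = 36 + 44·0 = 36, valid modulo lcm(44, 13) = 572: x ≡ 36 (mod 572).
  Combine with x ≡ 2 (mod 3); new modulus lcm = 1716.
    Write x = 36 + 572·t and substitute into x ≡ 2 (mod 3): 572·t ≡ 2 − 36 = -34 (mod 3).
    Reduce coefficients mod 3: 2·t ≡ 2 (mod 3).
    The inverse of 2 mod 3 is 2 (since 2·2 = 4 = 1·3 + 1), so t ≡ 2·2 = 4 ≡ 1 (mod 3).
    Then x = 36 + 572·1 = 608, valid modulo lcm(572, 3) = 1716: x ≡ 608 (mod 1716).
  Combine with x ≡ 6 (mod 7); new modulus lcm = 12012.
    Write x = 608 + 1716·t and substitute into x ≡ 6 (mod 7): 1716·t ≡ 6 − 608 = -602 (mod 7).
    Reduce coefficients mod 7: 1·t ≡ 0 (mod 7).
    So t ≡ 0 (mod 7).
    Then x = 608 + 1716·0 = 608, valid modulo lcm(1716, 7) = 12012: x ≡ 608 (mod 12012).
Verify against each original: 608 mod 11 = 3, 608 mod 4 = 0, 608 mod 13 = 10, 608 mod 3 = 2, 608 mod 7 = 6.

x ≡ 608 (mod 12012).


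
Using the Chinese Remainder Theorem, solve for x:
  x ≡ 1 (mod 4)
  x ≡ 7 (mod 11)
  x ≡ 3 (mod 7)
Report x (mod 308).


Moduli 4, 11, 7 are pairwise coprime; by CRT there is a unique solution modulo M = 4 · 11 · 7 = 308.
Solve pairwise, accumulating the modulus:
  Start with x ≡ 1 (mod 4).
  Combine with x ≡ 7 (mod 11): since gcd(4, 11) = 1, we get a unique residue mod 44.
    Write x = 1 + 4·t and substitute into x ≡ 7 (mod 11): 4·t ≡ 7 − 1 = 6 (mod 11).
    The inverse of 4 mod 11 is 3 (since 4·3 = 12 = 1·11 + 1), so t ≡ 3·6 = 18 ≡ 7 (mod 11).
    Then x = 1 + 4·7 = 29, valid modulo lcm(4, 11) = 44: x ≡ 29 (mod 44).
  Combine with x ≡ 3 (mod 7): since gcd(44, 7) = 1, we get a unique residue mod 308.
    Write x = 29 + 44·t and substitute into x ≡ 3 (mod 7): 44·t ≡ 3 − 29 = -26 (mod 7).
    Reduce coefficients mod 7: 2·t ≡ 2 (mod 7).
    The inverse of 2 mod 7 is 4 (since 2·4 = 8 = 1·7 + 1), so t ≡ 4·2 = 8 ≡ 1 (mod 7).
    Then x = 29 + 44·1 = 73, valid modulo lcm(44, 7) = 308: x ≡ 73 (mod 308).
Verify: 73 mod 4 = 1 ✓, 73 mod 11 = 7 ✓, 73 mod 7 = 3 ✓.

x ≡ 73 (mod 308).


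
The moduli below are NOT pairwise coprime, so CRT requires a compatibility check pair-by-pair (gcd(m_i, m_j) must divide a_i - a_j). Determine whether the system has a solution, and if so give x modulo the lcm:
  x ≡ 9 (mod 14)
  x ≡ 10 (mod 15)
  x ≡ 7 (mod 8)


Moduli 14, 15, 8 are not pairwise coprime, so CRT works modulo lcm(m_i) when all pairwise compatibility conditions hold.
Pairwise compatibility: gcd(m_i, m_j) must divide a_i - a_j for every pair.
Merge one congruence at a time:
  Start: x ≡ 9 (mod 14).
  Combine with x ≡ 10 (mod 15): gcd(14, 15) = 1; 10 - 9 = 1, which IS divisible by 1, so compatible.
    Write x = 9 + 14·t and substitute into x ≡ 10 (mod 15): 14·t ≡ 10 − 9 = 1 (mod 15).
    The inverse of 14 mod 15 is 14 (since 14·14 = 196 = 13·15 + 1), so t ≡ 14·1 = 14 ≡ 14 (mod 15).
    Then x = 9 + 14·14 = 205, valid modulo lcm(14, 15) = 210: x ≡ 205 (mod 210).
  Combine with x ≡ 7 (mod 8): gcd(210, 8) = 2; 7 - 205 = -198, which IS divisible by 2, so compatible.
    Write x = 205 + 210·t and substitute into x ≡ 7 (mod 8): 210·t ≡ 7 − 205 = -198 (mod 8).
    Divide the congruence (and modulus) by g = 2: 105·t ≡ -99 (mod 4).
    Reduce coefficients mod 4: 1·t ≡ 1 (mod 4).
    So t ≡ 1 (mod 4).
    Then x = 205 + 210·1 = 415, valid modulo lcm(210, 8) = 840: x ≡ 415 (mod 840).
Verify: 415 mod 14 = 9, 415 mod 15 = 10, 415 mod 8 = 7.

x ≡ 415 (mod 840).


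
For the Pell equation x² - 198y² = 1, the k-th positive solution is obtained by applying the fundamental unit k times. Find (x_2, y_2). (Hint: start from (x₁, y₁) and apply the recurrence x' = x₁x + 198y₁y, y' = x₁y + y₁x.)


Step 1: Find the fundamental solution (x₁, y₁) of x² - 198y² = 1.
  Expand √198 as a continued fraction. a₀ = ⌊√198⌋ = 14; iterate m_{k+1} = d_k·a_k − m_k, d_{k+1} = (198 − m_{k+1}²)/d_k, a_{k+1} = ⌊(a₀ + m_{k+1})/d_{k+1}⌋ (starting m₀ = 0, d₀ = 1), with convergents p_k = a_k·p_{k-1} + p_{k-2}, q_k = a_k·q_{k-1} + q_{k-2} (p₋₁ = 1, q₋₁ = 0):
  k = 0: a₀ = 14; p₀/q₀ = 14/1; p₀² − 198·q₀² = 196 − 198 = -2.
  k = 1: m = 14, d = 2, a = ⌊(14 + 14)/2⌋ = 14; p/q = (14·14 + 1)/(14·1 + 0) = 197/14; p² − 198·q² = 38809 − 38808 = 1.
  The first convergent with p² − 198·q² = 1 gives the fundamental solution (x₁, y₁) = (197, 14).
Step 2: Apply the recurrence (x_{n+1}, y_{n+1}) = (x₁x_n + 198y₁y_n, x₁y_n + y₁x_n) repeatedly.
  From (x_1, y_1) = (197, 14): x_2 = 197·197 + 198·14·14 = 77617; y_2 = 197·14 + 14·197 = 5516.
Step 3: Verify x_2² - 198·y_2² = 6024398689 - 6024398688 = 1 (should be 1). ✓

(x_1, y_1) = (197, 14); (x_2, y_2) = (77617, 5516).


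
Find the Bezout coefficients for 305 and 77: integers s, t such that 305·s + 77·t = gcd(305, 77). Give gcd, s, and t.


Euclidean algorithm on (305, 77) — divide until remainder is 0:
  305 = 3 · 77 + 74
  77 = 1 · 74 + 3
  74 = 24 · 3 + 2
  3 = 1 · 2 + 1
  2 = 2 · 1 + 0
gcd(305, 77) = 1.
Track Bezout coefficients alongside the remainders: start with r₀ = 305 = a·1 + b·0 (s = 1, t = 0) and r₁ = 77 = a·0 + b·1 (s = 0, t = 1); each new remainder r_{k+1} = r_{k-1} − q_k·r_k inherits s_{k+1} = s_{k-1} − q_k·s_k, t_{k+1} = t_{k-1} − q_k·t_k, so r_k = a·s_k + b·t_k at every step:
  q = 3: r = 74, s = 1 − 3·0 = 1, t = 0 − 3·1 = -3  (check: 305·1 + 77·(-3) = 74)
  q = 1: r = 3, s = 0 − 1·1 = -1, t = 1 − 1·(-3) = 4  (check: 305·(-1) + 77·4 = 3)
  q = 24: r = 2, s = 1 − 24·(-1) = 25, t = -3 − 24·4 = -99  (check: 305·25 + 77·(-99) = 2)
  q = 1: r = 1, s = -1 − 1·25 = -26, t = 4 − 1·(-99) = 103  (check: 305·(-26) + 77·103 = 1)
The row with r = 1 (the gcd) gives the Bezout coefficients s = -26, t = 103.
Result: 305 · (-26) + 77 · (103) = 1.

gcd(305, 77) = 1; s = -26, t = 103 (check: 305·(-26) + 77·103 = 1).


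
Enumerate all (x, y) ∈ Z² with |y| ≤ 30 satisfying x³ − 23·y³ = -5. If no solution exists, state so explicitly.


The equation is x³ - 23y³ = -5. For fixed y, x³ = 23·y³ − 5, so a solution requires the RHS to be a perfect cube.
Strategy: iterate y from -30 to 30, compute RHS = 23·y³ − 5, and check whether it is a (positive or negative) perfect cube.
Check small values of y:
  y = 0: RHS = -5 is not a perfect cube.
  y = 1: RHS = 18 is not a perfect cube.
  y = -1: RHS = -28 is not a perfect cube.
  y = 2: RHS = 179 is not a perfect cube.
  y = -2: RHS = -189 is not a perfect cube.
  y = 3: RHS = 616 is not a perfect cube.
  y = -3: RHS = -626 is not a perfect cube.
Continuing the search up to |y| = 30 finds no solutions either.
No (x, y) in the scanned range satisfies the equation.

No integer solutions with |y| ≤ 30.
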